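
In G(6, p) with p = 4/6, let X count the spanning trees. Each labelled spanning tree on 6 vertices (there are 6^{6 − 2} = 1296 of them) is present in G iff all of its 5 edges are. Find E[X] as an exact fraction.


K_6 has 6^{6 − 2} = 1296 labelled spanning trees.
For each such spanning tree H, let X_H = 1 if all 5 edges of H are present in G. Then P[X_H = 1] = p^{5} = (2/3)^{5} = 32/243.
Summing the indicators: E[X] = Σ_H E[X_H] = 1296 · p^{5} = 1296 · 32/243 = 512/3.
Numerically: E[X] ≈ 170.667.

E[X] = 1296 · (2/3)^{5} = 512/3 ≈ 170.667.


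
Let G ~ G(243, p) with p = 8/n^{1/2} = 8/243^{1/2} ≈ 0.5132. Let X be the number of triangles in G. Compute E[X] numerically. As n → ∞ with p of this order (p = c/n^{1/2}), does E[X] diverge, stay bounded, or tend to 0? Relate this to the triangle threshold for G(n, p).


Number of potential triangles: C(243, 3) = 2362041.
Each occurs with probability p³ ≈ (0.5132)³ ≈ 1.351638e-01.
By linearity: E[X] = C(243, 3)·p³ ≈ 2362041 · 1.351638e-01 ≈ 319262.5531.
Since α = 1/2 < 1, p = c/n^{1/2} ≫ 1/n is above the triangle threshold p ~ 1/n. Asymptotically E[X] ~ (c³/6)·n^{3(1−α)} = (8³/6)·n^{1.5} → ∞; triangles are abundant w.h.p.

E[X] ≈ 319262.5531; in regime p = Θ(1/n^{1/2}) E[X] diverges (above the triangle threshold p ~ 1/n).


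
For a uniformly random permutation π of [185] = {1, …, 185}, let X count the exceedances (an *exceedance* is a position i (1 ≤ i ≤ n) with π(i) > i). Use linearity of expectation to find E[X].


Write X = Σ_{i=1}^{185} X_i, where X_i = 1_{π(i) > i}.
For each fixed i, π(i) is uniform over {1, …, 185} (marginal of a uniform permutation), so P[π(i) > i] = (n − i)/n. Summing: Σ_{i=1}^{185} (n − i)/n = (0 + 1 + … + 184)/185 = 185(185 − 1)/(2·185) = (185 − 1)/2.
Hence E[X] = Σ_{i=1}^{185} (185 − i)/185 = 92 ≈ 92.0000.

E[X] = 92 = 92.0000.


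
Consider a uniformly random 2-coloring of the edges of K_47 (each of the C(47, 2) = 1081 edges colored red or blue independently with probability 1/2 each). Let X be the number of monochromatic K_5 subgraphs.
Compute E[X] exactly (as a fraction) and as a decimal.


Let X = Σ_S X_S over the C(47, 5) = 1533939 subsets S of size 5, where X_S = 1 if the K_5 on S is monochromatic.
For a fixed S, the K_5 on S has C(5, 2) = 10 edges. P[all 10 edges red] = (1/2)^10, and likewise for blue, so P[monochromatic] = 2·(1/2)^10 = 2^{1 − 10} = 1/512.
By linearity of expectation: E[X] = C(47, 5) · 2^{1 − 10} = 1533939 · 1/512 = 1533939/512.
Numerically: E[X] ≈ 2995.975.

E[X] = C(47,5)·2^(1−C(5,2)) = 1533939/512 ≈ 2995.975.


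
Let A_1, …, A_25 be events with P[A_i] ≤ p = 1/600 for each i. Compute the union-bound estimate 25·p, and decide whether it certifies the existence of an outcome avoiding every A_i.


Union bound: P[∪_{i=1}^{25} A_i] ≤ Σ_i P[A_i] ≤ 25·p = 25·(1/600) = 1/24.
Numerically: 1/24 ≈ 0.04167.
Is 1/24 < 1? YES.
Since P[∪ A_i] ≤ 1/24 < 1, the complement has P[∩ A_i^c] ≥ 1 − 1/24 = 23/24 > 0, so some outcome avoids every A_i.

25·p = 1/24 ≈ 0.04167; existence CERTIFIED by the union bound.


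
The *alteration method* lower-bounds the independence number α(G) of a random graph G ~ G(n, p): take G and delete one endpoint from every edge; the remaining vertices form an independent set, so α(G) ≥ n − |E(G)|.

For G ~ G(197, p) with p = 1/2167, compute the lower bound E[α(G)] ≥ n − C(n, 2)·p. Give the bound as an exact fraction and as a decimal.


E[|E(G)|] = C(197, 2)·p = 19306 · (1/2167) = 98/11.
E[α(G)] ≥ n − E[|E(G)|] = 197 − 98/11 = 2069/11.
Numerically: ≈ 188.09091.
(This is only a lower bound; the true E[α(G)] may be larger.)

E[α(G)] ≥ 2069/11 ≈ 188.09091.


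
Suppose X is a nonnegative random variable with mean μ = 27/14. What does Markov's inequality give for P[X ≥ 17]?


μ = E[X] = 27/14, a = 17.
Markov: P[X ≥ 17] ≤ μ/a = (27/14)/17 = 27/238.
Numerically: ≈ 0.11345.
(Since a = 17 > μ = 1.92857, the bound 27/238 is < 1 and informative.)

P[X ≥ 17] ≤ 27/238 ≈ 0.11345.


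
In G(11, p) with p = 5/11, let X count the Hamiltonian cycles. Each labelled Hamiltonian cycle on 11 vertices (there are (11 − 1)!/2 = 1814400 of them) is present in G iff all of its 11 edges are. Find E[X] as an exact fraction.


K_11 has (11 − 1)!/2 = 1814400 labelled Hamiltonian cycles.
For each such Hamiltonian cycle H, let X_H = 1 if all 11 edges of H are present in G. Then P[X_H = 1] = p^{11} = (5/11)^{11} = 48828125/285311670611.
By linearity of expectation: E[X] = Σ_H E[X_H] = 1814400 · p^{11} = 1814400 · 48828125/285311670611 = 88593750000000/285311670611.
Numerically: E[X] ≈ 310.516.

E[X] = 1814400 · (5/11)^{11} = 88593750000000/285311670611 ≈ 310.516.


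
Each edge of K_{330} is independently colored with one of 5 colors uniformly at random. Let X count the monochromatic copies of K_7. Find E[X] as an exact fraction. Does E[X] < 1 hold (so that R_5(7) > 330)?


E[X] = C(330, 7) · 5^{1 − 21} = 79313455049400 · 5^{−20} = 79313455049400/95367431640625.
As a reduced fraction: E[X] = 3172538201976/3814697265625 ≈ 0.832.
Is E[X] < 1? YES.
Since E[X] < 1, there exists a 5-coloring of K_{330} with no monochromatic K_7; hence R_5(7) > 330.

E[X] = 3172538201976/3814697265625 ≈ 0.832; E[X] < 1, so R_5(7) > 330.


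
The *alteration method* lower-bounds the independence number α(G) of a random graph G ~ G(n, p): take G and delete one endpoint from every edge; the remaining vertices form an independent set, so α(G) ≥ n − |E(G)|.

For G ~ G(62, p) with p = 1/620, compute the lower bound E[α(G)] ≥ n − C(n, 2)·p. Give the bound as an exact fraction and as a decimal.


E[|E(G)|] = C(62, 2)·p = 1891 · (1/620) = 61/20.
E[α(G)] ≥ n − E[|E(G)|] = 62 − 61/20 = 1179/20.
Numerically: ≈ 58.950.
(This is only a lower bound; the true E[α(G)] may be larger.)

E[α(G)] ≥ 1179/20 ≈ 58.950.


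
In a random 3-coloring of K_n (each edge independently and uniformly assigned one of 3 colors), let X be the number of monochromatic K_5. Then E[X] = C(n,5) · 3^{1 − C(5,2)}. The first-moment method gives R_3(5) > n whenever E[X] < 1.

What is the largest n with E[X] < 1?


We need C(n, 5) · 3^{1 − 10} < 1, i.e. C(n, 5) < 3^{10 − 1} = 19683.
Check values of n near the boundary:
  n = 16: C(16, 5) = 4368; 4368 < 19683? YES
  n = 17: C(17, 5) = 6188; 6188 < 19683? YES
  n = 18: C(18, 5) = 8568; 8568 < 19683? YES
  n = 19: C(19, 5) = 11628; 11628 < 19683? YES
  n = 20: C(20, 5) = 15504; 15504 < 19683? YES
  n = 21: C(21, 5) = 20349; 20349 < 19683? NO
  n = 22: C(22, 5) = 26334; 26334 < 19683? NO
  n = 23: C(23, 5) = 33649; 33649 < 19683? NO
The largest n with C(n, 5) < 19683 is n = 20 (where E[X] = 5168/6561 ≈ 0.78768). Hence R_3(5) > 20, i.e. R_3(5) ≥ 21.

Largest n = 20; hence R_3(5) > 20.


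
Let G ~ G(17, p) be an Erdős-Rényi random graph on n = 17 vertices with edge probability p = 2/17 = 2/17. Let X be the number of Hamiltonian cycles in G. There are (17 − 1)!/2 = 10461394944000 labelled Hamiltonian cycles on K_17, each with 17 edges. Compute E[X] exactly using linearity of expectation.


K_17 has (17 − 1)!/2 = 10461394944000 labelled Hamiltonian cycles.
For each such Hamiltonian cycle H, let X_H = 1 if all 17 edges of H are present in G. Then P[X_H = 1] = p^{17} = (2/17)^{17} = 131072/827240261886336764177.
By linearity: E[X] = Σ_H E[X_H] = 10461394944000 · p^{17} = 10461394944000 · 131072/827240261886336764177 = 1371195958099968000/827240261886336764177.
Numerically: E[X] ≈ 0.001658.

E[X] = 10461394944000 · (2/17)^{17} = 1371195958099968000/827240261886336764177 ≈ 0.001658.


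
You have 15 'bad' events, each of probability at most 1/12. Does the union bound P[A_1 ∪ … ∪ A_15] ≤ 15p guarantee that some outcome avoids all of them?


Union bound: P[∪_{i=1}^{15} A_i] ≤ Σ_i P[A_i] ≤ 15·p = 15·(1/12) = 5/4.
Numerically: 5/4 ≈ 1.2500000.
Is 5/4 < 1? NO.
Since the bound 5/4 is ≥ 1, the union bound is uninformative here; it does NOT by itself certify existence.

15·p = 5/4 ≈ 1.2500000; existence NOT certified by the union bound.


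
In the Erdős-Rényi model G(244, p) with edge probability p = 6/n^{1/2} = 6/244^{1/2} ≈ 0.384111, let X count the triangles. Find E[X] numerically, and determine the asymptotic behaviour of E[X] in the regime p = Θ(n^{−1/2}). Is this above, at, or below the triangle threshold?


Number of potential triangles: C(244, 3) = 2391444.
Each occurs with probability p³ ≈ (0.384111)³ ≈ 5.66720616e-02.
By linearity: E[X] = C(244, 3)·p³ ≈ 2391444 · 5.66720616e-02 ≈ 135528.061704.
Since α = 1/2 < 1, p = c/n^{1/2} ≫ 1/n is above the triangle threshold p ~ 1/n. Asymptotically E[X] ~ (c³/6)·n^{3(1−α)} = (6³/6)·n^{1.5} → ∞; triangles are abundant w.h.p.

E[X] ≈ 135528.061704; in regime p = Θ(1/n^{1/2}) E[X] diverges (above the triangle threshold p ~ 1/n).


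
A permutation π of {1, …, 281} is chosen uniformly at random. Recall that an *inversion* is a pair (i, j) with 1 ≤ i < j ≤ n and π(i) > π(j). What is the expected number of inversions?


Write X = Σ X_I over the C(281, 2) = 39340 pairs i < j, with X_I the indicator of one inversion.
There are 39340 indicators.
For each fixed pair i < j, the values π(i) and π(j) are two distinct elements of {1, …, 281} in uniformly random order; by symmetry P[π(i) > π(j)] = 1/2.
By linearity: E[X] = 39340 · (1/2) = C(281, 2) · (1/2) = 39340/2 = 19670 ≈ 19670.000000.

E[X] = 19670 = 19670.000000.


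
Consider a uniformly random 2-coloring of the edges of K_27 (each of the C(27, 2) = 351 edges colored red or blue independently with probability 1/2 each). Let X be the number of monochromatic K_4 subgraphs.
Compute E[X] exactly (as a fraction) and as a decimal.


Let X = Σ_S X_S over the C(27, 4) = 17550 subsets S of size 4, where X_S = 1 if the K_4 on S is monochromatic.
For a fixed S, the K_4 on S has C(4, 2) = 6 edges. P[all 6 edges red] = (1/2)^6, and likewise for blue, so P[monochromatic] = 2·(1/2)^6 = 2^{1 − 6} = 1/32.
Summing: E[X] = C(27, 4) · 2^{1 − 6} = 17550 · 1/32 = 8775/16.
Numerically: E[X] ≈ 548.4375.

E[X] = C(27,4)·2^(1−C(4,2)) = 8775/16 ≈ 548.4375.


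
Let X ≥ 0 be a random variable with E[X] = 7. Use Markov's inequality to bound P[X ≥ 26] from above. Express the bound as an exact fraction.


μ = E[X] = 7, a = 26.
Markov: P[X ≥ 26] ≤ μ/a = (7)/26 = 7/26.
Numerically: ≈ 0.269.
(Since a = 26 > μ = 7.000, the bound 7/26 is < 1 and informative.)

P[X ≥ 26] ≤ 7/26 ≈ 0.269.


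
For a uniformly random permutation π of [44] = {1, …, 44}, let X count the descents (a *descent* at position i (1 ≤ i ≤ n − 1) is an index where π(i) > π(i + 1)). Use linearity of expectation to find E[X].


Write X = Σ X_I over i = 1, …, 43, with X_I the indicator of one descent.
There are 43 indicators.
For each fixed i, the pair (π(i), π(i+1)) is a uniformly random ordered pair of distinct values from {1, …, 44}; by symmetry P[π(i) > π(i+1)] = 1/2.
By linearity: E[X] = 43 · (1/2) = (44 − 1) · (1/2) = 43/2 ≈ 21.500.

E[X] = 43/2 = 21.500.


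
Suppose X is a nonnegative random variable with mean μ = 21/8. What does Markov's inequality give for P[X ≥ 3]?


μ = E[X] = 21/8, a = 3.
Markov: P[X ≥ 3] ≤ μ/a = (21/8)/3 = 7/8.
Numerically: ≈ 0.87500.
(Since a = 3 > μ = 2.62500, the bound 7/8 is < 1 and informative.)

P[X ≥ 3] ≤ 7/8 ≈ 0.87500.


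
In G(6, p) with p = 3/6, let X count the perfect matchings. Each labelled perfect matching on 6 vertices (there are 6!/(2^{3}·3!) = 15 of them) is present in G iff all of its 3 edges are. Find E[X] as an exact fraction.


K_6 has 6!/(2^{3}·3!) = 15 labelled perfect matchings.
For each such perfect matching H, let X_H = 1 if all 3 edges of H are present in G. Then P[X_H = 1] = p^{3} = (1/2)^{3} = 1/8.
By linearity: E[X] = Σ_H E[X_H] = 15 · p^{3} = 15 · 1/8 = 15/8.
Numerically: E[X] ≈ 1.875.

E[X] = 15 · (1/2)^{3} = 15/8 ≈ 1.875.


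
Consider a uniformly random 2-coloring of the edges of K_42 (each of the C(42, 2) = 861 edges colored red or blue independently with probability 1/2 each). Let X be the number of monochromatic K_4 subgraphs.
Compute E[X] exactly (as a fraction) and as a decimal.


Let X = Σ_S X_S over the C(42, 4) = 111930 subsets S of size 4, where X_S = 1 if the K_4 on S is monochromatic.
For a fixed S, the K_4 on S has C(4, 2) = 6 edges. P[all 6 edges red] = (1/2)^6, and likewise for blue, so P[monochromatic] = 2·(1/2)^6 = 2^{1 − 6} = 1/32.
By linearity: E[X] = C(42, 4) · 2^{1 − 6} = 111930 · 1/32 = 55965/16.
Numerically: E[X] ≈ 3497.8125.

E[X] = C(42,4)·2^(1−C(4,2)) = 55965/16 ≈ 3497.8125.


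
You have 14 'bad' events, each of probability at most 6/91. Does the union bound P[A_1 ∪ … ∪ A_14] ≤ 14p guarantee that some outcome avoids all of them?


Union bound: P[∪_{i=1}^{14} A_i] ≤ Σ_i P[A_i] ≤ 14·p = 14·(6/91) = 12/13.
Numerically: 12/13 ≈ 0.923.
Is 12/13 < 1? YES.
Since P[∪ A_i] ≤ 12/13 < 1, the complement has P[∩ A_i^c] ≥ 1 − 12/13 = 1/13 > 0, so some outcome avoids every A_i.

14·p = 12/13 ≈ 0.923; existence CERTIFIED by the union bound.


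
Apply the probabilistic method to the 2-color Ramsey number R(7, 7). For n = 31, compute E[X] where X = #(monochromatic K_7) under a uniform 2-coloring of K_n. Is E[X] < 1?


E[X] = C(31, 7) · 2^{1 − 21} = 2629575 · 2^{−20} = 2629575/1048576.
As a reduced fraction: E[X] = 2629575/1048576 ≈ 2.50776.
Is E[X] < 1? NO.
Since E[X] ≥ 1, the first-moment bound is inconclusive at n = 31; it does NOT by itself certify R(7, 7) > 31.

E[X] = 2629575/1048576 ≈ 2.50776; E[X] ≥ 1; first-moment method inconclusive here.


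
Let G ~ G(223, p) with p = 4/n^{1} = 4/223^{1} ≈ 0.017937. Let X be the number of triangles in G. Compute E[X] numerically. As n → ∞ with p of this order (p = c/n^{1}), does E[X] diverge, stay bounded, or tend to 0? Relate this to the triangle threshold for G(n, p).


Number of potential triangles: C(223, 3) = 1823471.
Each occurs with probability p³ ≈ (0.017937)³ ≈ 5.7711902e-06.
By linearity: E[X] = C(223, 3)·p³ ≈ 1823471 · 5.7711902e-06 ≈ 10.52360.
Here α = 1, so p = 4/n is exactly at the triangle threshold p ~ 1/n. Asymptotically E[X] → c³/6 = 4³/6 = 32/3 ≈ 10.66667, a bounded constant. In this regime the triangle count is asymptotically Poisson(c³/6).

E[X] ≈ 10.52360; in regime p = Θ(1/n^{1}) E[X] stays bounded (at the triangle threshold p ~ 1/n).


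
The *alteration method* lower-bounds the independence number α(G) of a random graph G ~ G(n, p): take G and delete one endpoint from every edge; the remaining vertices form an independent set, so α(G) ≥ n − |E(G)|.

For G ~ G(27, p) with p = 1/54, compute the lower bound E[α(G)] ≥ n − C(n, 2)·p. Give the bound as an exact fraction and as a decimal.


E[|E(G)|] = C(27, 2)·p = 351 · (1/54) = 13/2.
E[α(G)] ≥ n − E[|E(G)|] = 27 − 13/2 = 41/2.
Numerically: ≈ 20.50000.
(This is only a lower bound; the true E[α(G)] may be larger.)

E[α(G)] ≥ 41/2 ≈ 20.50000.


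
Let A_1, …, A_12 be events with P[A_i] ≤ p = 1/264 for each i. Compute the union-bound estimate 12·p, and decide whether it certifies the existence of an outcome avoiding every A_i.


Union bound: P[∪_{i=1}^{12} A_i] ≤ Σ_i P[A_i] ≤ 12·p = 12·(1/264) = 1/22.
Numerically: 1/22 ≈ 0.04545.
Is 1/22 < 1? YES.
Since P[∪ A_i] ≤ 1/22 < 1, the complement has P[∩ A_i^c] ≥ 1 − 1/22 = 21/22 > 0, so some outcome avoids every A_i.

12·p = 1/22 ≈ 0.04545; existence CERTIFIED by the union bound.


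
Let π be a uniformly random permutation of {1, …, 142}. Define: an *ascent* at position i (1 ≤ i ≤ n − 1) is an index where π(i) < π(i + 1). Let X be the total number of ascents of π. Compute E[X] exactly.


Write X = Σ X_I over i = 1, …, 141, with X_I the indicator of one ascent.
There are 141 indicators.
For each fixed i, the pair (π(i), π(i+1)) is a uniformly random ordered pair of distinct values from {1, …, 142}; by symmetry P[π(i) < π(i+1)] = 1/2.
By linearity: E[X] = 141 · (1/2) = (142 − 1) · (1/2) = 141/2 ≈ 70.5000.

E[X] = 141/2 = 70.5000.


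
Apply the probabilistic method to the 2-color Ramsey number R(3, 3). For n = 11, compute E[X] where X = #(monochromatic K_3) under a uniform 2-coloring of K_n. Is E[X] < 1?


E[X] = C(11, 3) · 2^{1 − 3} = 165 · 2^{−2} = 165/4.
As a reduced fraction: E[X] = 165/4 ≈ 41.2500.
Is E[X] < 1? NO.
Since E[X] ≥ 1, the first-moment bound is inconclusive at n = 11; it does NOT by itself certify R(3, 3) > 11.

E[X] = 165/4 ≈ 41.2500; E[X] ≥ 1; first-moment method inconclusive here.


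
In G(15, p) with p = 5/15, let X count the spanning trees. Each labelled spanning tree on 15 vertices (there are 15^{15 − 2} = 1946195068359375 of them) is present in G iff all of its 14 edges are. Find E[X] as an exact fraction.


K_15 has 15^{15 − 2} = 1946195068359375 labelled spanning trees.
For each such spanning tree H, let X_H = 1 if all 14 edges of H are present in G. Then P[X_H = 1] = p^{14} = (1/3)^{14} = 1/4782969.
By linearity: E[X] = Σ_H E[X_H] = 1946195068359375 · p^{14} = 1946195068359375 · 1/4782969 = 1220703125/3.
Numerically: E[X] ≈ 4.069e+08.

E[X] = 1946195068359375 · (1/3)^{14} = 1220703125/3 ≈ 4.069e+08.


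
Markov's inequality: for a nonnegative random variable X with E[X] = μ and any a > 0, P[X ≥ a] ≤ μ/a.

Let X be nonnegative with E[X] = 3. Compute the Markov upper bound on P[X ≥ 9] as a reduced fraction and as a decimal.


μ = E[X] = 3, a = 9.
Markov: P[X ≥ 9] ≤ μ/a = (3)/9 = 1/3.
Numerically: ≈ 0.33333.
(Since a = 9 > μ = 3.00000, the bound 1/3 is < 1 and informative.)

P[X ≥ 9] ≤ 1/3 ≈ 0.33333.


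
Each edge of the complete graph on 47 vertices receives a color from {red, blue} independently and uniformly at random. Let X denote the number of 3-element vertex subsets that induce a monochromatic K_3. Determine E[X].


Let X = Σ_S X_S over the C(47, 3) = 16215 subsets S of size 3, where X_S = 1 if the K_3 on S is monochromatic.
For a fixed S, the K_3 on S has C(3, 2) = 3 edges. P[all 3 edges red] = (1/2)^3, and likewise for blue, so P[monochromatic] = 2·(1/2)^3 = 2^{1 − 3} = 1/4.
By linearity: E[X] = C(47, 3) · 2^{1 − 3} = 16215 · 1/4 = 16215/4.
Numerically: E[X] ≈ 4053.750.

E[X] = C(47,3)·2^(1−C(3,2)) = 16215/4 ≈ 4053.750.


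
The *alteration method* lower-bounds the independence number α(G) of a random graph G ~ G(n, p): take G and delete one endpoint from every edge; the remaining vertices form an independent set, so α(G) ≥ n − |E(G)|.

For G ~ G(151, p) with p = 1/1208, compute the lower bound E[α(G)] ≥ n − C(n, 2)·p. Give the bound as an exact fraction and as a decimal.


E[|E(G)|] = C(151, 2)·p = 11325 · (1/1208) = 75/8.
E[α(G)] ≥ n − E[|E(G)|] = 151 − 75/8 = 1133/8.
Numerically: ≈ 141.6250.
(This is only a lower bound; the true E[α(G)] may be larger.)

E[α(G)] ≥ 1133/8 ≈ 141.6250.


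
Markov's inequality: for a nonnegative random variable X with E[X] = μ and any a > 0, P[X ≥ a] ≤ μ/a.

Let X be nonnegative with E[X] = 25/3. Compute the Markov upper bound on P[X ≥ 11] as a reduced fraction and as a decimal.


μ = E[X] = 25/3, a = 11.
Markov: P[X ≥ 11] ≤ μ/a = (25/3)/11 = 25/33.
Numerically: ≈ 0.757576.
(Since a = 11 > μ = 8.333333, the bound 25/33 is < 1 and informative.)

P[X ≥ 11] ≤ 25/33 ≈ 0.757576.


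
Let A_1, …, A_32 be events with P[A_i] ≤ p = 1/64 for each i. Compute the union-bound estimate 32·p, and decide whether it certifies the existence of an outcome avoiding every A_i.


Union bound: P[∪_{i=1}^{32} A_i] ≤ Σ_i P[A_i] ≤ 32·p = 32·(1/64) = 1/2.
Numerically: 1/2 ≈ 0.500000.
Is 1/2 < 1? YES.
Since P[∪ A_i] ≤ 1/2 < 1, the complement has P[∩ A_i^c] ≥ 1 − 1/2 = 1/2 > 0, so some outcome avoids every A_i.

32·p = 1/2 ≈ 0.500000; existence CERTIFIED by the union bound.


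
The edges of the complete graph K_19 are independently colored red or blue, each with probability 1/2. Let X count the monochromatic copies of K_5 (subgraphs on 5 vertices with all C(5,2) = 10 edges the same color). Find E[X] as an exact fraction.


Let X = Σ_S X_S over the C(19, 5) = 11628 subsets S of size 5, where X_S = 1 if the K_5 on S is monochromatic.
For a fixed S, the K_5 on S has C(5, 2) = 10 edges. P[all 10 edges red] = (1/2)^10, and likewise for blue, so P[monochromatic] = 2·(1/2)^10 = 2^{1 − 10} = 1/512.
By linearity: E[X] = C(19, 5) · 2^{1 − 10} = 11628 · 1/512 = 2907/128.
Numerically: E[X] ≈ 22.710938.

E[X] = C(19,5)·2^(1−C(5,2)) = 2907/128 ≈ 22.710938.


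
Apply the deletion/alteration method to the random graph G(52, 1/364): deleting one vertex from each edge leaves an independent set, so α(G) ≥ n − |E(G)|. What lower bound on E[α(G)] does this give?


E[|E(G)|] = C(52, 2)·p = 1326 · (1/364) = 51/14.
E[α(G)] ≥ n − E[|E(G)|] = 52 − 51/14 = 677/14.
Numerically: ≈ 48.3571.
(This is only a lower bound; the true E[α(G)] may be larger.)

E[α(G)] ≥ 677/14 ≈ 48.3571.


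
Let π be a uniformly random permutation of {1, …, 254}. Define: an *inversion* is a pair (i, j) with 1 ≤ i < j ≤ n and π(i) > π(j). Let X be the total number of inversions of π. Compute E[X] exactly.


Write X = Σ X_I over the C(254, 2) = 32131 pairs i < j, with X_I the indicator of one inversion.
There are 32131 indicators.
For each fixed pair i < j, the values π(i) and π(j) are two distinct elements of {1, …, 254} in uniformly random order; by symmetry P[π(i) > π(j)] = 1/2.
By linearity: E[X] = 32131 · (1/2) = C(254, 2) · (1/2) = 32131/2 = 32131/2 ≈ 16065.5000.

E[X] = 32131/2 = 16065.5000.


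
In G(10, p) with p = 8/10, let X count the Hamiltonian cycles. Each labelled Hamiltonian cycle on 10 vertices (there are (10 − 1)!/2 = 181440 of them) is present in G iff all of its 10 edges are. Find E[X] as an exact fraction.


K_10 has (10 − 1)!/2 = 181440 labelled Hamiltonian cycles.
For each such Hamiltonian cycle H, let X_H = 1 if all 10 edges of H are present in G. Then P[X_H = 1] = p^{10} = (4/5)^{10} = 1048576/9765625.
Summing the indicators: E[X] = Σ_H E[X_H] = 181440 · p^{10} = 181440 · 1048576/9765625 = 38050725888/1953125.
Numerically: E[X] ≈ 1.95e+04.

E[X] = 181440 · (4/5)^{10} = 38050725888/1953125 ≈ 1.95e+04.


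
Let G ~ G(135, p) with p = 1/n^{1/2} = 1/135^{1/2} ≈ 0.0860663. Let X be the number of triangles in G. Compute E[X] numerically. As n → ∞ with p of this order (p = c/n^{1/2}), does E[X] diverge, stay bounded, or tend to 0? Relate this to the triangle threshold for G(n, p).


Number of potential triangles: C(135, 3) = 400995.
Each occurs with probability p³ ≈ (0.0860663)³ ≈ 6.37528123e-04.
By linearity: E[X] = C(135, 3)·p³ ≈ 400995 · 6.37528123e-04 ≈ 255.645590.
Since α = 1/2 < 1, p = c/n^{1/2} ≫ 1/n is above the triangle threshold p ~ 1/n. Asymptotically E[X] ~ (c³/6)·n^{3(1−α)} = (1³/6)·n^{1.5} → ∞; triangles are abundant w.h.p.

E[X] ≈ 255.645590; in regime p = Θ(1/n^{1/2}) E[X] diverges (above the triangle threshold p ~ 1/n).


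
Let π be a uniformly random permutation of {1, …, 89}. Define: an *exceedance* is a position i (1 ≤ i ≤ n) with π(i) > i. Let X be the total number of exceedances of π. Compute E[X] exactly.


Write X = Σ_{i=1}^{89} X_i, where X_i = 1_{π(i) > i}.
For each fixed i, π(i) is uniform over {1, …, 89} (marginal of a uniform permutation), so P[π(i) > i] = (n − i)/n. Summing: Σ_{i=1}^{89} (n − i)/n = (0 + 1 + … + 88)/89 = 89(89 − 1)/(2·89) = (89 − 1)/2.
Hence E[X] = Σ_{i=1}^{89} (89 − i)/89 = 44 ≈ 44.0000.

E[X] = 44 = 44.0000.


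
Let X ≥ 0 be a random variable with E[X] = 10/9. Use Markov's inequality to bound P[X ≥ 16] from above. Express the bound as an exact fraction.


μ = E[X] = 10/9, a = 16.
Markov: P[X ≥ 16] ≤ μ/a = (10/9)/16 = 5/72.
Numerically: ≈ 0.069.
(Since a = 16 > μ = 1.111, the bound 5/72 is < 1 and informative.)

P[X ≥ 16] ≤ 5/72 ≈ 0.069.


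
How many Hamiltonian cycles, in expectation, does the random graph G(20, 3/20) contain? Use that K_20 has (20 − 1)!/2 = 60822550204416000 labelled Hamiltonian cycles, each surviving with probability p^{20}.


K_20 has (20 − 1)!/2 = 60822550204416000 labelled Hamiltonian cycles.
For each such Hamiltonian cycle H, let X_H = 1 if all 20 edges of H are present in G. Then P[X_H = 1] = p^{20} = (3/20)^{20} = 3486784401/104857600000000000000000000.
Summing the indicators: E[X] = Σ_H E[X_H] = 60822550204416000 · p^{20} = 60822550204416000 · 3486784401/104857600000000000000000000 = 51776152168407487821/25600000000000000000.
Numerically: E[X] ≈ 2.023.

E[X] = 60822550204416000 · (3/20)^{20} = 51776152168407487821/25600000000000000000 ≈ 2.023.


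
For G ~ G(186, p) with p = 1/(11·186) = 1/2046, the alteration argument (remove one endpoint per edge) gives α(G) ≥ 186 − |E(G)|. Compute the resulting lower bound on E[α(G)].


E[|E(G)|] = C(186, 2)·p = 17205 · (1/2046) = 185/22.
E[α(G)] ≥ n − E[|E(G)|] = 186 − 185/22 = 3907/22.
Numerically: ≈ 177.59091.
(This is only a lower bound; the true E[α(G)] may be larger.)

E[α(G)] ≥ 3907/22 ≈ 177.59091.


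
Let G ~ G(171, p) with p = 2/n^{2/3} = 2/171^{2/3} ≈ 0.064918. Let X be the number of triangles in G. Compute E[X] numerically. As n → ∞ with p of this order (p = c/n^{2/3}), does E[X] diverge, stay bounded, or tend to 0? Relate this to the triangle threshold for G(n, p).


Number of potential triangles: C(171, 3) = 818805.
Each occurs with probability p³ ≈ (0.064918)³ ≈ 2.7358845e-04.
By linearity: E[X] = C(171, 3)·p³ ≈ 818805 · 2.7358845e-04 ≈ 224.01559.
Since α = 2/3 < 1, p = c/n^{2/3} ≫ 1/n is above the triangle threshold p ~ 1/n. Asymptotically E[X] ~ (c³/6)·n^{3(1−α)} = (2³/6)·n^{1} → ∞; triangles are abundant w.h.p.

E[X] ≈ 224.01559; in regime p = Θ(1/n^{2/3}) E[X] diverges (above the triangle threshold p ~ 1/n).


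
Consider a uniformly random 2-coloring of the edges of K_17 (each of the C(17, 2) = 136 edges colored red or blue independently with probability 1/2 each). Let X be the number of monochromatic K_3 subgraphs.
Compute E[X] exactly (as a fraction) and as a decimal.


Let X = Σ_S X_S over the C(17, 3) = 680 subsets S of size 3, where X_S = 1 if the K_3 on S is monochromatic.
For a fixed S, the K_3 on S has C(3, 2) = 3 edges. P[all 3 edges red] = (1/2)^3, and likewise for blue, so P[monochromatic] = 2·(1/2)^3 = 2^{1 − 3} = 1/4.
By linearity: E[X] = C(17, 3) · 2^{1 − 3} = 680 · 1/4 = 170.
Numerically: E[X] ≈ 170.0000.

E[X] = C(17,3)·2^(1−C(3,2)) = 170 ≈ 170.0000.


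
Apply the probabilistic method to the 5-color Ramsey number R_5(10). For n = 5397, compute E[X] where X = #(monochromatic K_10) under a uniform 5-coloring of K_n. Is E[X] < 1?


E[X] = C(5397, 10) · 5^{1 − 45} = 5729779230003226281244520755596 · 5^{−44} = 5729779230003226281244520755596/5684341886080801486968994140625.
As a reduced fraction: E[X] = 5729779230003226281244520755596/5684341886080801486968994140625 ≈ 1.0079934.
Is E[X] < 1? NO.
Since E[X] ≥ 1, the first-moment bound is inconclusive at n = 5397; it does NOT by itself certify R_5(10) > 5397.

E[X] = 5729779230003226281244520755596/5684341886080801486968994140625 ≈ 1.0079934; E[X] ≥ 1; first-moment method inconclusive here.


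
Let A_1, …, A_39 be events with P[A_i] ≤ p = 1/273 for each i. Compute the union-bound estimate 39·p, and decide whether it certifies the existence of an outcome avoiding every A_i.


Union bound: P[∪_{i=1}^{39} A_i] ≤ Σ_i P[A_i] ≤ 39·p = 39·(1/273) = 1/7.
Numerically: 1/7 ≈ 0.14286.
Is 1/7 < 1? YES.
Since P[∪ A_i] ≤ 1/7 < 1, the complement has P[∩ A_i^c] ≥ 1 − 1/7 = 6/7 > 0, so some outcome avoids every A_i.

39·p = 1/7 ≈ 0.14286; existence CERTIFIED by the union bound.


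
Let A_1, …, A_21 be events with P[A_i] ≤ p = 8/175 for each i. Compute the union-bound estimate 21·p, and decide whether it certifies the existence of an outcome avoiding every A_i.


Union bound: P[∪_{i=1}^{21} A_i] ≤ Σ_i P[A_i] ≤ 21·p = 21·(8/175) = 24/25.
Numerically: 24/25 ≈ 0.960.
Is 24/25 < 1? YES.
Since P[∪ A_i] ≤ 24/25 < 1, the complement has P[∩ A_i^c] ≥ 1 − 24/25 = 1/25 > 0, so some outcome avoids every A_i.

21·p = 24/25 ≈ 0.960; existence CERTIFIED by the union bound.


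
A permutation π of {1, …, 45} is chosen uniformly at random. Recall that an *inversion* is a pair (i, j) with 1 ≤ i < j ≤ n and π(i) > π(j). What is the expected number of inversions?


Write X = Σ X_I over the C(45, 2) = 990 pairs i < j, with X_I the indicator of one inversion.
There are 990 indicators.
For each fixed pair i < j, the values π(i) and π(j) are two distinct elements of {1, …, 45} in uniformly random order; by symmetry P[π(i) > π(j)] = 1/2.
By linearity: E[X] = 990 · (1/2) = C(45, 2) · (1/2) = 990/2 = 495 ≈ 495.000.

E[X] = 495 = 495.000.


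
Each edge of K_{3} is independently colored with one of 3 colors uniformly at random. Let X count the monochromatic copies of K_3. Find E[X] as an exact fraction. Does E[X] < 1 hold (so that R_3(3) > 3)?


E[X] = C(3, 3) · 3^{1 − 3} = 1 · 3^{−2} = 1/9.
As a reduced fraction: E[X] = 1/9 ≈ 0.111111.
Is E[X] < 1? YES.
Since E[X] < 1, there exists a 3-coloring of K_{3} with no monochromatic K_3; hence R_3(3) > 3.

E[X] = 1/9 ≈ 0.111111; E[X] < 1, so R_3(3) > 3.


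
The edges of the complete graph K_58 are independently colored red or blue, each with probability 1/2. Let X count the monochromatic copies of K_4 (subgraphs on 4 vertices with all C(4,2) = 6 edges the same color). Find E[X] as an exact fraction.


Let X = Σ_S X_S over the C(58, 4) = 424270 subsets S of size 4, where X_S = 1 if the K_4 on S is monochromatic.
For a fixed S, the K_4 on S has C(4, 2) = 6 edges. P[all 6 edges red] = (1/2)^6, and likewise for blue, so P[monochromatic] = 2·(1/2)^6 = 2^{1 − 6} = 1/32.
By linearity of expectation: E[X] = C(58, 4) · 2^{1 − 6} = 424270 · 1/32 = 212135/16.
Numerically: E[X] ≈ 13258.4375.

E[X] = C(58,4)·2^(1−C(4,2)) = 212135/16 ≈ 13258.4375.


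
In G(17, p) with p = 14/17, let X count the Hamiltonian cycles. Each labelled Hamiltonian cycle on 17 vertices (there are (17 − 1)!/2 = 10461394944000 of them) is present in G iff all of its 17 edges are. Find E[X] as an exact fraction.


K_17 has (17 − 1)!/2 = 10461394944000 labelled Hamiltonian cycles.
For each such Hamiltonian cycle H, let X_H = 1 if all 17 edges of H are present in G. Then P[X_H = 1] = p^{17} = (14/17)^{17} = 30491346729331195904/827240261886336764177.
By linearity of expectation: E[X] = Σ_H E[X_H] = 10461394944000 · p^{17} = 10461394944000 · 30491346729331195904/827240261886336764177 = 318982020509976309331579109376000/827240261886336764177.
Numerically: E[X] ≈ 3.86e+11.

E[X] = 10461394944000 · (14/17)^{17} = 318982020509976309331579109376000/827240261886336764177 ≈ 3.86e+11.


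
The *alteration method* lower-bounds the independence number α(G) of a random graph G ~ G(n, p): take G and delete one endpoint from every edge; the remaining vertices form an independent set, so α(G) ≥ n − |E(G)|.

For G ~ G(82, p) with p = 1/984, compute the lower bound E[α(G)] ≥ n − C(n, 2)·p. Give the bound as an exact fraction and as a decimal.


E[|E(G)|] = C(82, 2)·p = 3321 · (1/984) = 27/8.
E[α(G)] ≥ n − E[|E(G)|] = 82 − 27/8 = 629/8.
Numerically: ≈ 78.6250.
(This is only a lower bound; the true E[α(G)] may be larger.)

E[α(G)] ≥ 629/8 ≈ 78.6250.


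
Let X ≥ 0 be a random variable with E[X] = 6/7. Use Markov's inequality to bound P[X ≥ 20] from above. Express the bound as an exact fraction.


μ = E[X] = 6/7, a = 20.
Markov: P[X ≥ 20] ≤ μ/a = (6/7)/20 = 3/70.
Numerically: ≈ 0.04286.
(Since a = 20 > μ = 0.85714, the bound 3/70 is < 1 and informative.)

P[X ≥ 20] ≤ 3/70 ≈ 0.04286.


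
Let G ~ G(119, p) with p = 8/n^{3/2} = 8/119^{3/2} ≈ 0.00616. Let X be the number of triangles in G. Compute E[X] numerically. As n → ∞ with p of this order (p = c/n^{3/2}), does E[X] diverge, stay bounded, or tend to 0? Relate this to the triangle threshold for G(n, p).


Number of potential triangles: C(119, 3) = 273819.
Each occurs with probability p³ ≈ (0.00616)³ ≈ 2.34050e-07.
By linearity: E[X] = C(119, 3)·p³ ≈ 273819 · 2.34050e-07 ≈ 0.064.
Since α = 3/2 > 1, p = c/n^{3/2} = o(1/n) is below the triangle threshold p ~ 1/n. Asymptotically E[X] ~ (c³/6)·n^{3(1−α)} = (8³/6)·n^{-1.5} → 0, so by Markov's inequality G has no triangles w.h.p.

E[X] ≈ 0.064; in regime p = Θ(1/n^{3/2}) E[X] tends to 0 (below the triangle threshold p ~ 1/n).


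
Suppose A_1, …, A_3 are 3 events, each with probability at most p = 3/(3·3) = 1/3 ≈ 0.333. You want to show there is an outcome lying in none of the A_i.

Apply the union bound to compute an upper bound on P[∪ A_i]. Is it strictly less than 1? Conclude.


Union bound: P[∪_{i=1}^{3} A_i] ≤ Σ_i P[A_i] ≤ 3·p = 3·(1/3) = 1.
Numerically: 1 ≈ 1.000.
Is 1 < 1? NO.
Since the bound 1 is ≥ 1, the union bound is uninformative here; it does NOT by itself certify existence.

3·p = 1 ≈ 1.000; existence NOT certified by the union bound.


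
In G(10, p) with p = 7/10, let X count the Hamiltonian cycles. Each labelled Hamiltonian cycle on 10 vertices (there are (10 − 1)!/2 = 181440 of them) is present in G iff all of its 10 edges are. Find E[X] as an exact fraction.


K_10 has (10 − 1)!/2 = 181440 labelled Hamiltonian cycles.
For each such Hamiltonian cycle H, let X_H = 1 if all 10 edges of H are present in G. Then P[X_H = 1] = p^{10} = (7/10)^{10} = 282475249/10000000000.
By linearity: E[X] = Σ_H E[X_H] = 181440 · p^{10} = 181440 · 282475249/10000000000 = 160163466183/31250000.
Numerically: E[X] ≈ 5125.

E[X] = 181440 · (7/10)^{10} = 160163466183/31250000 ≈ 5125.


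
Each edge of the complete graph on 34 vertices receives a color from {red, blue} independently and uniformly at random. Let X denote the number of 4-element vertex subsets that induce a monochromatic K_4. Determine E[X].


Let X = Σ_S X_S over the C(34, 4) = 46376 subsets S of size 4, where X_S = 1 if the K_4 on S is monochromatic.
For a fixed S, the K_4 on S has C(4, 2) = 6 edges. P[all 6 edges red] = (1/2)^6, and likewise for blue, so P[monochromatic] = 2·(1/2)^6 = 2^{1 − 6} = 1/32.
By linearity of expectation: E[X] = C(34, 4) · 2^{1 − 6} = 46376 · 1/32 = 5797/4.
Numerically: E[X] ≈ 1449.25000.

E[X] = C(34,4)·2^(1−C(4,2)) = 5797/4 ≈ 1449.25000.


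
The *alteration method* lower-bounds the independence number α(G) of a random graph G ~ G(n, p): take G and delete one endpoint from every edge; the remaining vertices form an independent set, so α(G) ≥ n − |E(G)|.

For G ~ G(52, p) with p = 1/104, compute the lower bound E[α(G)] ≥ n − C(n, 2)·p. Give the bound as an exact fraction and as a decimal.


E[|E(G)|] = C(52, 2)·p = 1326 · (1/104) = 51/4.
E[α(G)] ≥ n − E[|E(G)|] = 52 − 51/4 = 157/4.
Numerically: ≈ 39.25000.
(This is only a lower bound; the true E[α(G)] may be larger.)

E[α(G)] ≥ 157/4 ≈ 39.25000.


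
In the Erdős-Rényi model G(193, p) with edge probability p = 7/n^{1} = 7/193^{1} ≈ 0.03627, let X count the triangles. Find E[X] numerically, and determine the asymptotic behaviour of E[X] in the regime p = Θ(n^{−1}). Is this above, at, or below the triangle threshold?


Number of potential triangles: C(193, 3) = 1179616.
Each occurs with probability p³ ≈ (0.03627)³ ≈ 4.771140e-05.
By linearity: E[X] = C(193, 3)·p³ ≈ 1179616 · 4.771140e-05 ≈ 56.2811.
Here α = 1, so p = 7/n is exactly at the triangle threshold p ~ 1/n. Asymptotically E[X] → c³/6 = 7³/6 = 343/6 ≈ 57.1667, a bounded constant. In this regime the triangle count is asymptotically Poisson(c³/6).

E[X] ≈ 56.2811; in regime p = Θ(1/n^{1}) E[X] stays bounded (at the triangle threshold p ~ 1/n).


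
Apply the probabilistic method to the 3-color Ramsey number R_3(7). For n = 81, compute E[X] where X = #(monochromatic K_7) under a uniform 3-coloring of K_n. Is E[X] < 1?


E[X] = C(81, 7) · 3^{1 − 21} = 3477216600 · 3^{−20} = 3477216600/3486784401.
As a reduced fraction: E[X] = 42928600/43046721 ≈ 0.9972560.
Is E[X] < 1? YES.
Since E[X] < 1, there exists a 3-coloring of K_{81} with no monochromatic K_7; hence R_3(7) > 81.

E[X] = 42928600/43046721 ≈ 0.9972560; E[X] < 1, so R_3(7) > 81.


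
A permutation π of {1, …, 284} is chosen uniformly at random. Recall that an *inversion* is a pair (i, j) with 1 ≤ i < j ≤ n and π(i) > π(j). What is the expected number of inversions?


Write X = Σ X_I over the C(284, 2) = 40186 pairs i < j, with X_I the indicator of one inversion.
There are 40186 indicators.
For each fixed pair i < j, the values π(i) and π(j) are two distinct elements of {1, …, 284} in uniformly random order; by symmetry P[π(i) > π(j)] = 1/2.
By linearity: E[X] = 40186 · (1/2) = C(284, 2) · (1/2) = 40186/2 = 20093 ≈ 20093.000000.

E[X] = 20093 = 20093.000000.


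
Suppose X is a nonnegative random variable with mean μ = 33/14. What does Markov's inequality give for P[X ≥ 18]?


μ = E[X] = 33/14, a = 18.
Markov: P[X ≥ 18] ≤ μ/a = (33/14)/18 = 11/84.
Numerically: ≈ 0.131.
(Since a = 18 > μ = 2.357, the bound 11/84 is < 1 and informative.)

P[X ≥ 18] ≤ 11/84 ≈ 0.131.


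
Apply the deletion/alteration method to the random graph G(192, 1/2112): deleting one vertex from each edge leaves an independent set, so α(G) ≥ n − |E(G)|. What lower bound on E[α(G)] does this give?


E[|E(G)|] = C(192, 2)·p = 18336 · (1/2112) = 191/22.
E[α(G)] ≥ n − E[|E(G)|] = 192 − 191/22 = 4033/22.
Numerically: ≈ 183.3182.
(This is only a lower bound; the true E[α(G)] may be larger.)

E[α(G)] ≥ 4033/22 ≈ 183.3182.


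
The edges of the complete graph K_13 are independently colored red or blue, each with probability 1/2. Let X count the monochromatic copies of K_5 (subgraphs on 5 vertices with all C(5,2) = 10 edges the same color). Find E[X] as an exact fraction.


Let X = Σ_S X_S over the C(13, 5) = 1287 subsets S of size 5, where X_S = 1 if the K_5 on S is monochromatic.
For a fixed S, the K_5 on S has C(5, 2) = 10 edges. P[all 10 edges red] = (1/2)^10, and likewise for blue, so P[monochromatic] = 2·(1/2)^10 = 2^{1 − 10} = 1/512.
By linearity of expectation: E[X] = C(13, 5) · 2^{1 − 10} = 1287 · 1/512 = 1287/512.
Numerically: E[X] ≈ 2.51367.

E[X] = C(13,5)·2^(1−C(5,2)) = 1287/512 ≈ 2.51367.


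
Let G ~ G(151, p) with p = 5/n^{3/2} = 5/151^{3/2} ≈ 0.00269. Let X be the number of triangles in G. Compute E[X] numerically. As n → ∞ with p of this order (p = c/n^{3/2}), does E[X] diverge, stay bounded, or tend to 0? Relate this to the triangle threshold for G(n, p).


Number of potential triangles: C(151, 3) = 562475.
Each occurs with probability p³ ≈ (0.00269)³ ≈ 1.95665e-08.
By linearity: E[X] = C(151, 3)·p³ ≈ 562475 · 1.95665e-08 ≈ 0.011.
Since α = 3/2 > 1, p = c/n^{3/2} = o(1/n) is below the triangle threshold p ~ 1/n. Asymptotically E[X] ~ (c³/6)·n^{3(1−α)} = (5³/6)·n^{-1.5} → 0, so by Markov's inequality G has no triangles w.h.p.

E[X] ≈ 0.011; in regime p = Θ(1/n^{3/2}) E[X] tends to 0 (below the triangle threshold p ~ 1/n).


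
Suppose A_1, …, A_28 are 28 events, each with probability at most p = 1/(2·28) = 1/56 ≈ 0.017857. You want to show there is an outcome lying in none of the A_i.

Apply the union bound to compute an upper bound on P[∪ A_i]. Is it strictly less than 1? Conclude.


Union bound: P[∪_{i=1}^{28} A_i] ≤ Σ_i P[A_i] ≤ 28·p = 28·(1/56) = 1/2.
Numerically: 1/2 ≈ 0.500000.
Is 1/2 < 1? YES.
Since P[∪ A_i] ≤ 1/2 < 1, the complement has P[∩ A_i^c] ≥ 1 − 1/2 = 1/2 > 0, so some outcome avoids every A_i.

28·p = 1/2 ≈ 0.500000; existence CERTIFIED by the union bound.
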